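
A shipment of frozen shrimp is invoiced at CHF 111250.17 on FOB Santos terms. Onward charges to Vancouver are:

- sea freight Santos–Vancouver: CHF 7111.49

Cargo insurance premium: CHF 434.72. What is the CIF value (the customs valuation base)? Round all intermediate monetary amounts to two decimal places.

CIF value: CHF 118796.38

CIF = FOB price + freight + insurance
CIF = 111250.17 + 7111.49 + 434.72 = 118796.38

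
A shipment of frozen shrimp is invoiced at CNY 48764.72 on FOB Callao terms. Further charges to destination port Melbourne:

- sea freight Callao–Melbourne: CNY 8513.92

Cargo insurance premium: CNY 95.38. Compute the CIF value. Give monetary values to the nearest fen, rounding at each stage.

CIF value: CNY 57374.02

CIF = FOB price + freight + insurance
CIF = 48764.72 + 8513.92 + 95.38 = 57374.02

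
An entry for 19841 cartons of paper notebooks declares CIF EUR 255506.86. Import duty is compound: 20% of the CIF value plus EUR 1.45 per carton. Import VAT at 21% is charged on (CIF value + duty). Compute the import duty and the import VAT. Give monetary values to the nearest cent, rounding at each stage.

Ad valorem component: 255506.86 × 20% = 51101.37
Specific component: 19841 × 1.45 = 28769.45
Import duty = 51101.37 + 28769.45 = 79870.82
VAT base = CIF + duty = 255506.86 + 79870.82 = 335377.68
Import VAT = 335377.68 × 21% = 70429.31

Import duty: EUR 79870.82; import VAT: EUR 70429.31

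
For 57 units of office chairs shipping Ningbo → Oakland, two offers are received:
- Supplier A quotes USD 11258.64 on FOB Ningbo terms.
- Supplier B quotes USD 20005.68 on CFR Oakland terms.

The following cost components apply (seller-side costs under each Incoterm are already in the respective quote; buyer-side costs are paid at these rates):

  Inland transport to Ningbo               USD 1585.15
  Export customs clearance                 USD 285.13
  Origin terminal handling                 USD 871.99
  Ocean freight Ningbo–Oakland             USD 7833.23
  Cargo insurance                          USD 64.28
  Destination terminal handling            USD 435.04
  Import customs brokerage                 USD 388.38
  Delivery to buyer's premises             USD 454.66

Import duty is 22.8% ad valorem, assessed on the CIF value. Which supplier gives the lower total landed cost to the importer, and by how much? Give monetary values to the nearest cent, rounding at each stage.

Supplier A (FOB):
CIF value = FOB price + freight + insurance = 11258.64 + 7833.23 + 64.28 = 19156.15
Import duty = 19156.15 × 22.8% = 4367.60
Buyer bears (A): 7833.23 + 64.28 + 435.04 + 388.38 + 454.66 = 9175.59
Landed cost (A) = invoice 11258.64 + 9175.59 + duty 4367.60 = 24801.83
Supplier B (CFR):
CIF value = CFR price + insurance = 20005.68 + 64.28 = 20069.96
Import duty = 20069.96 × 22.8% = 4575.95
Buyer bears (B): 64.28 + 435.04 + 388.38 + 454.66 = 1342.36
Landed cost (B) = invoice 20005.68 + 1342.36 + duty 4575.95 = 25923.99
Difference = |24801.83 − 25923.99| = 1122.16

Supplier A is cheaper by USD 1122.16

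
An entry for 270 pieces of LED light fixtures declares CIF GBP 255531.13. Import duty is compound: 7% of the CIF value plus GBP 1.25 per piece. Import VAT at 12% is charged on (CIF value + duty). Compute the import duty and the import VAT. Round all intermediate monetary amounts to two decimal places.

Import duty: GBP 18224.68; import VAT: GBP 32850.70

Ad valorem component: 255531.13 × 7% = 17887.18
Specific component: 270 × 1.25 = 337.50
Import duty = 17887.18 + 337.50 = 18224.68
VAT base = CIF + duty = 255531.13 + 18224.68 = 273755.81
Import VAT = 273755.81 × 12% = 32850.70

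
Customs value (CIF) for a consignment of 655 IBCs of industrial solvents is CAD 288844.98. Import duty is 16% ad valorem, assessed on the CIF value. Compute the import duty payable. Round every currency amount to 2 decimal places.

Import duty: CAD 46215.20

Import duty = 288844.98 × 16% = 46215.20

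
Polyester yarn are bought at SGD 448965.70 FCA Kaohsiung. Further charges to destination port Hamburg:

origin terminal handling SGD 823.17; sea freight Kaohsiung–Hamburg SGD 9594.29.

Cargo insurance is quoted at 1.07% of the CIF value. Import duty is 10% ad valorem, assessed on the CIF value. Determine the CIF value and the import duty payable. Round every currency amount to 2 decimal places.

Let C be the CIF value. C = FCA price + pre-shipment costs + freight + 1.07% × C
C − 1.07% × C = 448965.70 + 823.17 + 9594.29
0.9893 × C = 459383.16
C = 459383.16 / 0.9893 = 464351.72
Insurance premium = 1.07% × 464351.72 = 4968.56
Import duty = 464351.72 × 10% = 46435.17

CIF value: SGD 464351.72; import duty: SGD 46435.17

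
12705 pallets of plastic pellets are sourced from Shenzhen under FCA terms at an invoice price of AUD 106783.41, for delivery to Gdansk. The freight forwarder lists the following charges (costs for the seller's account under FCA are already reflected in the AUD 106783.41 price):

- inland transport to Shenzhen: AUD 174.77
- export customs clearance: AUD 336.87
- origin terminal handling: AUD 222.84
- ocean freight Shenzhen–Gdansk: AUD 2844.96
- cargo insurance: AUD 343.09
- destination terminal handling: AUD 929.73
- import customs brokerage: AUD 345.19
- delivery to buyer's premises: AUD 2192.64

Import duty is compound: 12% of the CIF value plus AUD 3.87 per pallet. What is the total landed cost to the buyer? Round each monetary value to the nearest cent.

Total landed cost: AUD 176053.53

FCA: the seller delivers export-cleared goods to the carrier; the buyer bears costs from that point.
Already in the invoice (seller's account under FCA): inland to port, export clearance — exclude.
CIF value = FCA price + origin terminal + freight + insurance = 106783.41 + 222.84 + 2844.96 + 343.09 = 110194.30
Ad valorem component: 110194.30 × 12% = 13223.32
Specific component: 12705 × 3.87 = 49168.35
Import duty = 13223.32 + 49168.35 = 62391.67
Buyer bears: origin terminal 222.84 + freight 2844.96 + insurance 343.09 + destination terminal 929.73 + brokerage 345.19 + delivery 2192.64 + duty 62391.67 = 69270.12
Landed cost = invoice 106783.41 + 69270.12 = 176053.53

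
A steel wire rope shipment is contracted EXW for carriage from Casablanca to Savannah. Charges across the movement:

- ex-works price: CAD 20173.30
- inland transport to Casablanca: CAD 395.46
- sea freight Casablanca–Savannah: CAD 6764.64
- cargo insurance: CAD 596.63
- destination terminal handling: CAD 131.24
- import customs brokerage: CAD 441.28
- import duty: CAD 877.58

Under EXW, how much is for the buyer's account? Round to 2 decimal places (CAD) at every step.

EXW: the seller makes goods available at their premises; the buyer bears all onward costs.
Seller's account: goods 20173.30 = 20173.30
Buyer's account: inland to port 395.46 + freight 6764.64 + insurance 596.63 + destination terminal 131.24 + brokerage 441.28 + duty 877.58 = 9206.83

Buyer's account: CAD 9206.83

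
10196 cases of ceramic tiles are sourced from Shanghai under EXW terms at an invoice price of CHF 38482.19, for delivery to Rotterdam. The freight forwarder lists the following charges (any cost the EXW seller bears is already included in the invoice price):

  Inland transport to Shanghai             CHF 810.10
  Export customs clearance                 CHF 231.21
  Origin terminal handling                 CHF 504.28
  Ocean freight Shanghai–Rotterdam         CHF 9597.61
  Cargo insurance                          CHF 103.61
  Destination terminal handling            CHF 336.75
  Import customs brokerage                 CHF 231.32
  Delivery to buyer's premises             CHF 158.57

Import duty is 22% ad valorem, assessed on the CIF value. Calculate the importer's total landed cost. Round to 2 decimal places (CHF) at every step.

Total landed cost: CHF 61396.02

EXW: the seller makes goods available at their premises; the buyer bears all onward costs.
CIF value = EXW price + inland to port + export clearance + origin terminal + freight + insurance = 38482.19 + 810.10 + 231.21 + 504.28 + 9597.61 + 103.61 = 49729.00
Import duty = 49729.00 × 22% = 10940.38
Buyer bears: inland to port 810.10 + export clearance 231.21 + origin terminal 504.28 + freight 9597.61 + insurance 103.61 + destination terminal 336.75 + brokerage 231.32 + delivery 158.57 + duty 10940.38 = 22913.83
Landed cost = invoice 38482.19 + 22913.83 = 61396.02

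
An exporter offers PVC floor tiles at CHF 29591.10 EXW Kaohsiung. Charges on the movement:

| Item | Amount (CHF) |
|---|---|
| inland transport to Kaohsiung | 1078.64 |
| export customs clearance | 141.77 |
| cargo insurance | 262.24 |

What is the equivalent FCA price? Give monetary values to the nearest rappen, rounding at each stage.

FCA price: CHF 30811.51

Not relevant to the conversion: insurance — on the buyer under both terms; not part of either seller's price.
From EXW to FCA, the seller additionally bears: inland to port, export clearance.
FCA price = 29591.10 + 1078.64 + 141.77 = 30811.51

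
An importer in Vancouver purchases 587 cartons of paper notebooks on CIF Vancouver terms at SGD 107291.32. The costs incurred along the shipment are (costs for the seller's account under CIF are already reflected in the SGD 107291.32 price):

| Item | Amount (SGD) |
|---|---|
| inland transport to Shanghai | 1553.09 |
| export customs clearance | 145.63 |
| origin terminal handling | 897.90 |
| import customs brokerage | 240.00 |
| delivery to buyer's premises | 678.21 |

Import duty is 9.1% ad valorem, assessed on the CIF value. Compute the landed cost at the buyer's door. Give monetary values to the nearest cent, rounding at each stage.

Total landed cost: SGD 117973.04

CIF: the seller pays costs through ocean freight and marine insurance to the destination port.
Already in the invoice (seller's account under CIF): inland to port, export clearance, origin terminal — exclude.
The CIF price already equals the CIF value: 107291.32
Import duty = 107291.32 × 9.1% = 9763.51
Buyer bears: brokerage 240.00 + delivery 678.21 + duty 9763.51 = 10681.72
Landed cost = invoice 107291.32 + 10681.72 = 117973.04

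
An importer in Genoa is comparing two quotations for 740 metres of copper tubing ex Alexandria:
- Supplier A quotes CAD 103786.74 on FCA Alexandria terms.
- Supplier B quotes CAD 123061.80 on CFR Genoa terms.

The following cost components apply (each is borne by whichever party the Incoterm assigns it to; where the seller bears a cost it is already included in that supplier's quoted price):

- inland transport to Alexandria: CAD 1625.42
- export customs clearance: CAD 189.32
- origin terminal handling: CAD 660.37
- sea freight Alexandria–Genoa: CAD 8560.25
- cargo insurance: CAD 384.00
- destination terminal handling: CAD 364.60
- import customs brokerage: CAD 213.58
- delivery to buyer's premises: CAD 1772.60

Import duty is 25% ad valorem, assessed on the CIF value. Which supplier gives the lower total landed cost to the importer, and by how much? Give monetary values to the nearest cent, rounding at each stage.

Supplier A is cheaper by CAD 12568.05

Supplier A (FCA):
CIF value = FCA price + origin terminal + freight + insurance = 103786.74 + 660.37 + 8560.25 + 384.00 = 113391.36
Import duty = 113391.36 × 25% = 28347.84
Buyer bears (A): 660.37 + 8560.25 + 384.00 + 364.60 + 213.58 + 1772.60 = 11955.40
Landed cost (A) = invoice 103786.74 + 11955.40 + duty 28347.84 = 144089.98
Supplier B (CFR):
CIF value = CFR price + insurance = 123061.80 + 384.00 = 123445.80
Import duty = 123445.80 × 25% = 30861.45
Buyer bears (B): 384.00 + 364.60 + 213.58 + 1772.60 = 2734.78
Landed cost (B) = invoice 123061.80 + 2734.78 + duty 30861.45 = 156658.03
Difference = |144089.98 − 156658.03| = 12568.05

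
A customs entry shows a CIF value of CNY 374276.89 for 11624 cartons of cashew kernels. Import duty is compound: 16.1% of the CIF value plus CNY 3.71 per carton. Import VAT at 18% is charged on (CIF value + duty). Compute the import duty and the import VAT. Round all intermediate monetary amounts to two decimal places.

Import duty: CNY 103383.62; import VAT: CNY 85978.89

Ad valorem component: 374276.89 × 16.1% = 60258.58
Specific component: 11624 × 3.71 = 43125.04
Import duty = 60258.58 + 43125.04 = 103383.62
VAT base = CIF + duty = 374276.89 + 103383.62 = 477660.51
Import VAT = 477660.51 × 18% = 85978.89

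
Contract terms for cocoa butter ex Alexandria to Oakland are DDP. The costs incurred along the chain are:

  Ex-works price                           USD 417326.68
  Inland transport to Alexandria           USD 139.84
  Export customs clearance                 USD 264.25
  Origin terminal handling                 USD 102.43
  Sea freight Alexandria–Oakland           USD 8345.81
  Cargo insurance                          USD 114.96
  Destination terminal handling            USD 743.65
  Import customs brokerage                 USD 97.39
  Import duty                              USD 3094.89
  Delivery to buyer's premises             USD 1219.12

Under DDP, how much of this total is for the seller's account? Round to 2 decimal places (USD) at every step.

DDP: the seller bears all costs including import duty.
Seller's account: goods 417326.68 + inland to port 139.84 + export clearance 264.25 + origin terminal 102.43 + freight 8345.81 + insurance 114.96 + destination terminal 743.65 + brokerage 97.39 + duty 3094.89 + delivery 1219.12 = 431449.02
Buyer's account: 0.00

Seller's account: USD 431449.02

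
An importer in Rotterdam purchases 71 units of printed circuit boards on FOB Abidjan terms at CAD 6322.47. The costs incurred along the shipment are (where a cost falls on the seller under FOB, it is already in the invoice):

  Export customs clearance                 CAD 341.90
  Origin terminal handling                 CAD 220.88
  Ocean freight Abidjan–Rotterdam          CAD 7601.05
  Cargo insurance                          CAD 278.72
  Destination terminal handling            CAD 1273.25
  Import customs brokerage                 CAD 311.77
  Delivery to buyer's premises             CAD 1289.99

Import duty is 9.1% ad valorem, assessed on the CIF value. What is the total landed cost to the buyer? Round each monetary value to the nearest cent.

Total landed cost: CAD 18369.65

FOB: the seller bears costs until goods are on board at the origin port; the buyer bears freight, insurance and all costs thereafter.
Already in the invoice (seller's account under FOB): export clearance, origin terminal — exclude.
CIF value = FOB price + freight + insurance = 6322.47 + 7601.05 + 278.72 = 14202.24
Import duty = 14202.24 × 9.1% = 1292.40
Buyer bears: freight 7601.05 + insurance 278.72 + destination terminal 1273.25 + brokerage 311.77 + delivery 1289.99 + duty 1292.40 = 12047.18
Landed cost = invoice 6322.47 + 12047.18 = 18369.65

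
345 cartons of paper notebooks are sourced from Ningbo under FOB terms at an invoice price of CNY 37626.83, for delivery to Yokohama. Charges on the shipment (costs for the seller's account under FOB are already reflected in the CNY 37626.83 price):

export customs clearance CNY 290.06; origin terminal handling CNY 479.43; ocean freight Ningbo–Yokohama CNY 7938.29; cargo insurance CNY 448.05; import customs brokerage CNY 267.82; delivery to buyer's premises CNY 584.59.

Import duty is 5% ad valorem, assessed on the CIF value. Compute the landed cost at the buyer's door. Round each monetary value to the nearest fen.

FOB: the seller bears costs until goods are on board at the origin port; the buyer bears freight, insurance and all costs thereafter.
Already in the invoice (seller's account under FOB): export clearance, origin terminal — exclude.
CIF value = FOB price + freight + insurance = 37626.83 + 7938.29 + 448.05 = 46013.17
Import duty = 46013.17 × 5% = 2300.66
Buyer bears: freight 7938.29 + insurance 448.05 + brokerage 267.82 + delivery 584.59 + duty 2300.66 = 11539.41
Landed cost = invoice 37626.83 + 11539.41 = 49166.24

Total landed cost: CNY 49166.24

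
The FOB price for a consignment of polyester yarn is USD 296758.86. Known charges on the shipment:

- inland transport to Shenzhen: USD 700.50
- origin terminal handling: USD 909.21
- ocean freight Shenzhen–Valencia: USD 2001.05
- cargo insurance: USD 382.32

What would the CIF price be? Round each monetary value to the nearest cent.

Not relevant to the conversion: inland to port, origin terminal — on the seller under both FOB and CIF; already in the FOB price and stays in the CIF price.
From FOB to CIF, the seller additionally bears: freight, insurance.
CIF price = 296758.86 + 2001.05 + 382.32 = 299142.23

CIF price: USD 299142.23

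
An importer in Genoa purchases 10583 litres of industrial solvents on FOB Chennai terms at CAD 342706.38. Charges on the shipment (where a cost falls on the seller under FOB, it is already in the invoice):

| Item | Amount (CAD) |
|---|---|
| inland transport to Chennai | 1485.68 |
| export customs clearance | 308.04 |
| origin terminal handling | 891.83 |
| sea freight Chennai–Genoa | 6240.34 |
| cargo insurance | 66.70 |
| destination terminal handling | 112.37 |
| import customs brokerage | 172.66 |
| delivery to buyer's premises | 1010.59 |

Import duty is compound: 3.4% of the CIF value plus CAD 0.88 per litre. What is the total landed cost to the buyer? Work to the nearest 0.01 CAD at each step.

Total landed cost: CAD 371488.54

FOB: the seller bears costs until goods are on board at the origin port; the buyer bears freight, insurance and all costs thereafter.
Already in the invoice (seller's account under FOB): inland to port, export clearance, origin terminal — exclude.
CIF value = FOB price + freight + insurance = 342706.38 + 6240.34 + 66.70 = 349013.42
Ad valorem component: 349013.42 × 3.4% = 11866.46
Specific component: 10583 × 0.88 = 9313.04
Import duty = 11866.46 + 9313.04 = 21179.50
Buyer bears: freight 6240.34 + insurance 66.70 + destination terminal 112.37 + brokerage 172.66 + delivery 1010.59 + duty 21179.50 = 28782.16
Landed cost = invoice 342706.38 + 28782.16 = 371488.54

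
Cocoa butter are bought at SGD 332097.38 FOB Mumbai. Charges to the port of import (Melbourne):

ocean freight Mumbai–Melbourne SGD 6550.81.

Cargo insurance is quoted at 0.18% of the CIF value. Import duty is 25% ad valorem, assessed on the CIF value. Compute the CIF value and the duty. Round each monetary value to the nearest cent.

Let C be the CIF value. C = FOB price + freight + 0.18% × C
C − 0.18% × C = 332097.38 + 6550.81
0.9982 × C = 338648.19
C = 338648.19 / 0.9982 = 339258.86
Insurance premium = 0.18% × 339258.86 = 610.67
Import duty = 339258.86 × 25% = 84814.72

CIF value: SGD 339258.86; import duty: SGD 84814.72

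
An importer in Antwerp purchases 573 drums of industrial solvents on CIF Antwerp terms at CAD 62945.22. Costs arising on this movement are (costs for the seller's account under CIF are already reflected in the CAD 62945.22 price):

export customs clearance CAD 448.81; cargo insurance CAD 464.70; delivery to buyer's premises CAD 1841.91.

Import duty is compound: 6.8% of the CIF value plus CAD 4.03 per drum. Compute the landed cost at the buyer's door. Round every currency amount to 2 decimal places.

Total landed cost: CAD 71376.59

CIF: the seller pays costs through ocean freight and marine insurance to the destination port.
Already in the invoice (seller's account under CIF): export clearance, insurance — exclude.
The CIF price already equals the CIF value: 62945.22
Ad valorem component: 62945.22 × 6.8% = 4280.27
Specific component: 573 × 4.03 = 2309.19
Import duty = 4280.27 + 2309.19 = 6589.46
Buyer bears: delivery 1841.91 + duty 6589.46 = 8431.37
Landed cost = invoice 62945.22 + 8431.37 = 71376.59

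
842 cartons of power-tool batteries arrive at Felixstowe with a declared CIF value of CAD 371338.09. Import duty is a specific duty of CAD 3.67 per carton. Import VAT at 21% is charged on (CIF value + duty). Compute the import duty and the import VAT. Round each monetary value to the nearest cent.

Import duty = 842 × 3.67 = 3090.14
VAT base = CIF + duty = 371338.09 + 3090.14 = 374428.23
Import VAT = 374428.23 × 21% = 78629.93

Import duty: CAD 3090.14; import VAT: CAD 78629.93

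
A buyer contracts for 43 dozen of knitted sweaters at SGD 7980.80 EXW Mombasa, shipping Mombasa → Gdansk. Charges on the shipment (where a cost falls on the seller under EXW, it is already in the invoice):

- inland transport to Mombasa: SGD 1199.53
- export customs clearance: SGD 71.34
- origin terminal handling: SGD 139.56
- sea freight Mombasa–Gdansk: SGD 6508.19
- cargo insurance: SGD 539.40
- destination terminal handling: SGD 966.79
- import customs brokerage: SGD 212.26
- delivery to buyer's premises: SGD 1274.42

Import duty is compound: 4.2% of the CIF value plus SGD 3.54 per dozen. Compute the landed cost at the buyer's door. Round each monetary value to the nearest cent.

Total landed cost: SGD 19734.94

EXW: the seller makes goods available at their premises; the buyer bears all onward costs.
CIF value = EXW price + inland to port + export clearance + origin terminal + freight + insurance = 7980.80 + 1199.53 + 71.34 + 139.56 + 6508.19 + 539.40 = 16438.82
Ad valorem component: 16438.82 × 4.2% = 690.43
Specific component: 43 × 3.54 = 152.22
Import duty = 690.43 + 152.22 = 842.65
Buyer bears: inland to port 1199.53 + export clearance 71.34 + origin terminal 139.56 + freight 6508.19 + insurance 539.40 + destination terminal 966.79 + brokerage 212.26 + delivery 1274.42 + duty 842.65 = 11754.14
Landed cost = invoice 7980.80 + 11754.14 = 19734.94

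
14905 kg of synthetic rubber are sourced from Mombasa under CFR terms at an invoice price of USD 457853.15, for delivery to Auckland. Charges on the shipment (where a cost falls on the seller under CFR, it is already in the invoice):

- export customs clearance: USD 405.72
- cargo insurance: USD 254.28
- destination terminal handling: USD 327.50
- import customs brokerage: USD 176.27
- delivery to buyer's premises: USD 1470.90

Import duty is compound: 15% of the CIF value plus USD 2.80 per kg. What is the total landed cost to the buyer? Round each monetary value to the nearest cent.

CFR: the seller pays costs through ocean freight to the destination port, but not insurance.
Already in the invoice (seller's account under CFR): export clearance — exclude.
CIF value = CFR price + insurance = 457853.15 + 254.28 = 458107.43
Ad valorem component: 458107.43 × 15% = 68716.11
Specific component: 14905 × 2.80 = 41734.00
Import duty = 68716.11 + 41734.00 = 110450.11
Buyer bears: insurance 254.28 + destination terminal 327.50 + brokerage 176.27 + delivery 1470.90 + duty 110450.11 = 112679.06
Landed cost = invoice 457853.15 + 112679.06 = 570532.21

Total landed cost: USD 570532.21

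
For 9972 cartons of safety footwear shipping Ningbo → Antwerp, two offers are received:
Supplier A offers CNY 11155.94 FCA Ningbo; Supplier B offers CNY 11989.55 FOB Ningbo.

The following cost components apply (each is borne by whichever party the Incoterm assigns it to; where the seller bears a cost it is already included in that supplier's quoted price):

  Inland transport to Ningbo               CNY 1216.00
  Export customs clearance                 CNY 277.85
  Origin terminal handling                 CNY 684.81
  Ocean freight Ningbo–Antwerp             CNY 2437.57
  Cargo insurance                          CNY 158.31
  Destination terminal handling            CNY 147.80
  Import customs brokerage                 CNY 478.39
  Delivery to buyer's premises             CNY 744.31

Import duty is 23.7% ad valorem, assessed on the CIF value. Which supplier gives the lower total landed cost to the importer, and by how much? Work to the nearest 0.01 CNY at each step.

Supplier A is cheaper by CNY 184.07

Supplier A (FCA):
CIF value = FCA price + origin terminal + freight + insurance = 11155.94 + 684.81 + 2437.57 + 158.31 = 14436.63
Import duty = 14436.63 × 23.7% = 3421.48
Buyer bears (A): 684.81 + 2437.57 + 158.31 + 147.80 + 478.39 + 744.31 = 4651.19
Landed cost (A) = invoice 11155.94 + 4651.19 + duty 3421.48 = 19228.61
Supplier B (FOB):
CIF value = FOB price + freight + insurance = 11989.55 + 2437.57 + 158.31 = 14585.43
Import duty = 14585.43 × 23.7% = 3456.75
Buyer bears (B): 2437.57 + 158.31 + 147.80 + 478.39 + 744.31 = 3966.38
Landed cost (B) = invoice 11989.55 + 3966.38 + duty 3456.75 = 19412.68
Difference = |19228.61 − 19412.68| = 184.07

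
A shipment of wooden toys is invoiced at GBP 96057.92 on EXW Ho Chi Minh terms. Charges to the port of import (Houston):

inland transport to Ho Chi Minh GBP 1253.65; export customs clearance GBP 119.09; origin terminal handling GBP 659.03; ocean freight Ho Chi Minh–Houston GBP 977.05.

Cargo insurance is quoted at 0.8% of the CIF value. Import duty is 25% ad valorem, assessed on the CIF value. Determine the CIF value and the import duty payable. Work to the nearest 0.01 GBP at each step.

CIF value: GBP 99865.67; import duty: GBP 24966.42

Let C be the CIF value. C = EXW price + pre-shipment costs + freight + 0.8% × C
C − 0.8% × C = 96057.92 + 1253.65 + 119.09 + 659.03 + 977.05
0.992 × C = 99066.74
C = 99066.74 / 0.992 = 99865.67
Insurance premium = 0.8% × 99865.67 = 798.93
Import duty = 99865.67 × 25% = 24966.42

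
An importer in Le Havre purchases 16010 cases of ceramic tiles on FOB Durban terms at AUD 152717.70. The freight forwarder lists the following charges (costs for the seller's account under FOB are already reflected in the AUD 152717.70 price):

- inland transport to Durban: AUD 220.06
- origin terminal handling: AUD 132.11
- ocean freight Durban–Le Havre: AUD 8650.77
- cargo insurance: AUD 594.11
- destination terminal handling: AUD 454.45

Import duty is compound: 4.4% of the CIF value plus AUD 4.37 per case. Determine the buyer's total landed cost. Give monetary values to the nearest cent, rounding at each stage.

Total landed cost: AUD 239507.08

FOB: the seller bears costs until goods are on board at the origin port; the buyer bears freight, insurance and all costs thereafter.
Already in the invoice (seller's account under FOB): inland to port, origin terminal — exclude.
CIF value = FOB price + freight + insurance = 152717.70 + 8650.77 + 594.11 = 161962.58
Ad valorem component: 161962.58 × 4.4% = 7126.35
Specific component: 16010 × 4.37 = 69963.70
Import duty = 7126.35 + 69963.70 = 77090.05
Buyer bears: freight 8650.77 + insurance 594.11 + destination terminal 454.45 + duty 77090.05 = 86789.38
Landed cost = invoice 152717.70 + 86789.38 = 239507.08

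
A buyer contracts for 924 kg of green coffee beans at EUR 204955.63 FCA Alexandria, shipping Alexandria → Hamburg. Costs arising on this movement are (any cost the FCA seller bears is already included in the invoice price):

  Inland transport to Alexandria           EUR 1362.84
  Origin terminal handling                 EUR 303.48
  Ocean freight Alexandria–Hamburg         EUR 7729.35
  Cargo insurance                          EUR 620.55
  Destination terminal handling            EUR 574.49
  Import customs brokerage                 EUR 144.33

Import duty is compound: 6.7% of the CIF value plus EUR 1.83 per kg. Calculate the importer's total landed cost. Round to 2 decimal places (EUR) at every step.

FCA: the seller delivers export-cleared goods to the carrier; the buyer bears costs from that point.
Already in the invoice (seller's account under FCA): inland to port — exclude.
CIF value = FCA price + origin terminal + freight + insurance = 204955.63 + 303.48 + 7729.35 + 620.55 = 213609.01
Ad valorem component: 213609.01 × 6.7% = 14311.80
Specific component: 924 × 1.83 = 1690.92
Import duty = 14311.80 + 1690.92 = 16002.72
Buyer bears: origin terminal 303.48 + freight 7729.35 + insurance 620.55 + destination terminal 574.49 + brokerage 144.33 + duty 16002.72 = 25374.92
Landed cost = invoice 204955.63 + 25374.92 = 230330.55

Total landed cost: EUR 230330.55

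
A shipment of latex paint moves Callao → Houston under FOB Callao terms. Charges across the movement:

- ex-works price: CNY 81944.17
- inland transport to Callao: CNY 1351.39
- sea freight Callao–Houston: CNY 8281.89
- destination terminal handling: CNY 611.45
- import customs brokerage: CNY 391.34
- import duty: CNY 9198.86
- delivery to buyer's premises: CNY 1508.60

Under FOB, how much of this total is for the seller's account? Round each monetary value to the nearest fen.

Seller's account: CNY 83295.56

FOB: the seller bears costs until goods are on board at the origin port; the buyer bears freight, insurance and all costs thereafter.
Seller's account: goods 81944.17 + inland to port 1351.39 = 83295.56
Buyer's account: freight 8281.89 + destination terminal 611.45 + brokerage 391.34 + duty 9198.86 + delivery 1508.60 = 19992.14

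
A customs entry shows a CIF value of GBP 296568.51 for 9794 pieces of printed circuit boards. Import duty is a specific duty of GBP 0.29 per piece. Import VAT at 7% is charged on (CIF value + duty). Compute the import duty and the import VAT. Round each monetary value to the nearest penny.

Import duty = 9794 × 0.29 = 2840.26
VAT base = CIF + duty = 296568.51 + 2840.26 = 299408.77
Import VAT = 299408.77 × 7% = 20958.61

Import duty: GBP 2840.26; import VAT: GBP 20958.61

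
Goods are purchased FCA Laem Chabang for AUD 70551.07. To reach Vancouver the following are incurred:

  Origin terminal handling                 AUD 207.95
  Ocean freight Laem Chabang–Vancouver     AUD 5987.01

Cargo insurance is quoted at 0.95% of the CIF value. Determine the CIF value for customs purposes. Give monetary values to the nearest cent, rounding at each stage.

Let C be the CIF value. C = FCA price + pre-shipment costs + freight + 0.95% × C
C − 0.95% × C = 70551.07 + 207.95 + 5987.01
0.9905 × C = 76746.03
C = 76746.03 / 0.9905 = 77482.11
Insurance premium = 0.95% × 77482.11 = 736.08

CIF value: AUD 77482.11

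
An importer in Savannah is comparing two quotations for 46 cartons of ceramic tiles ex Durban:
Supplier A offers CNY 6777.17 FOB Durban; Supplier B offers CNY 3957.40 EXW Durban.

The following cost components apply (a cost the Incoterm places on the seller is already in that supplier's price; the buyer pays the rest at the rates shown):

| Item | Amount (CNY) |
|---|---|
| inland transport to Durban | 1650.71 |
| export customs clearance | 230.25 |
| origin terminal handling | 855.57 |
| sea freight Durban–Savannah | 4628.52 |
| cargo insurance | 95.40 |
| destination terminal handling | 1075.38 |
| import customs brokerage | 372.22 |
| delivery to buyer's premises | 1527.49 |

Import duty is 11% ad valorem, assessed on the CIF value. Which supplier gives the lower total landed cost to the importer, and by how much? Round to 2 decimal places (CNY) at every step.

Supplier B is cheaper by CNY 92.40

Supplier A (FOB):
CIF value = FOB price + freight + insurance = 6777.17 + 4628.52 + 95.40 = 11501.09
Import duty = 11501.09 × 11% = 1265.12
Buyer bears (A): 4628.52 + 95.40 + 1075.38 + 372.22 + 1527.49 = 7699.01
Landed cost (A) = invoice 6777.17 + 7699.01 + duty 1265.12 = 15741.30
Supplier B (EXW):
CIF value = EXW price + inland to port + export clearance + origin terminal + freight + insurance = 3957.40 + 1650.71 + 230.25 + 855.57 + 4628.52 + 95.40 = 11417.85
Import duty = 11417.85 × 11% = 1255.96
Buyer bears (B): 1650.71 + 230.25 + 855.57 + 4628.52 + 95.40 + 1075.38 + 372.22 + 1527.49 = 10435.54
Landed cost (B) = invoice 3957.40 + 10435.54 + duty 1255.96 = 15648.90
Difference = |15741.30 − 15648.90| = 92.40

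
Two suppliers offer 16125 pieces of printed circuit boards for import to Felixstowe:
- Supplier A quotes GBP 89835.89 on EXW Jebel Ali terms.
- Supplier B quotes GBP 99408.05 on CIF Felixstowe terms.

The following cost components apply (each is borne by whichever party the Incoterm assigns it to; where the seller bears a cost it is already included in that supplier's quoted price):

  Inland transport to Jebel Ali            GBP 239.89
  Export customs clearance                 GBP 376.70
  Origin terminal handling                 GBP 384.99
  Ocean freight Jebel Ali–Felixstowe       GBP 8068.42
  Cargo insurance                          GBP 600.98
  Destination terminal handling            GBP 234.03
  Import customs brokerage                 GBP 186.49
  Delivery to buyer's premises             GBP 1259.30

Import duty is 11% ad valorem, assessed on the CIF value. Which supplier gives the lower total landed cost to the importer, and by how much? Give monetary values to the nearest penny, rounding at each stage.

Supplier A (EXW):
CIF value = EXW price + inland to port + export clearance + origin terminal + freight + insurance = 89835.89 + 239.89 + 376.70 + 384.99 + 8068.42 + 600.98 = 99506.87
Import duty = 99506.87 × 11% = 10945.76
Buyer bears (A): 239.89 + 376.70 + 384.99 + 8068.42 + 600.98 + 234.03 + 186.49 + 1259.30 = 11350.80
Landed cost (A) = invoice 89835.89 + 11350.80 + duty 10945.76 = 112132.45
Supplier B (CIF):
The CIF price already equals the CIF value: 99408.05
Import duty = 99408.05 × 11% = 10934.89
Buyer bears (B): 234.03 + 186.49 + 1259.30 = 1679.82
Landed cost (B) = invoice 99408.05 + 1679.82 + duty 10934.89 = 112022.76
Difference = |112132.45 − 112022.76| = 109.69

Supplier B is cheaper by GBP 109.69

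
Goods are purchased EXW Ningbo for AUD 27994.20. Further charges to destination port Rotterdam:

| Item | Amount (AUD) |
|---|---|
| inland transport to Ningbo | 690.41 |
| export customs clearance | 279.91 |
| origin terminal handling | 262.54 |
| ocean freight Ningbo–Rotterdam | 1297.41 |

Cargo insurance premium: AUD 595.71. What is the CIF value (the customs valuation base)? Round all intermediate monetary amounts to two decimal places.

CIF = EXW price + pre-shipment costs + freight + insurance
CIF = 27994.20 + 690.41 + 279.91 + 262.54 + 1297.41 + 595.71 = 31120.18

CIF value: AUD 31120.18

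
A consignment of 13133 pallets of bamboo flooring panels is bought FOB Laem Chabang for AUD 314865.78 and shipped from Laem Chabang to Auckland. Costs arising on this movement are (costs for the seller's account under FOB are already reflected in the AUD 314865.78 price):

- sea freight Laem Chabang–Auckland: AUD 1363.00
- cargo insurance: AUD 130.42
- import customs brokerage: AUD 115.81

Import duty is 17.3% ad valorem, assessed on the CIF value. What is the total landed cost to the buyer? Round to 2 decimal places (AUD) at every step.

FOB: the seller bears costs until goods are on board at the origin port; the buyer bears freight, insurance and all costs thereafter.
CIF value = FOB price + freight + insurance = 314865.78 + 1363.00 + 130.42 = 316359.20
Import duty = 316359.20 × 17.3% = 54730.14
Buyer bears: freight 1363.00 + insurance 130.42 + brokerage 115.81 + duty 54730.14 = 56339.37
Landed cost = invoice 314865.78 + 56339.37 = 371205.15

Total landed cost: AUD 371205.15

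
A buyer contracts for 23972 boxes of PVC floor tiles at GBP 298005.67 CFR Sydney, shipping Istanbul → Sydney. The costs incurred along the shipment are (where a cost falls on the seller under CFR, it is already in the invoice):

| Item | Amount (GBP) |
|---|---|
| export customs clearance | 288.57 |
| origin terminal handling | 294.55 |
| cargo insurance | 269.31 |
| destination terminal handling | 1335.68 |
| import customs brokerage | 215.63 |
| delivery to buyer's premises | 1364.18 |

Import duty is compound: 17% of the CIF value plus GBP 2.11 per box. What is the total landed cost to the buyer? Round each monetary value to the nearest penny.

CFR: the seller pays costs through ocean freight to the destination port, but not insurance.
Already in the invoice (seller's account under CFR): export clearance, origin terminal — exclude.
CIF value = CFR price + insurance = 298005.67 + 269.31 = 298274.98
Ad valorem component: 298274.98 × 17% = 50706.75
Specific component: 23972 × 2.11 = 50580.92
Import duty = 50706.75 + 50580.92 = 101287.67
Buyer bears: insurance 269.31 + destination terminal 1335.68 + brokerage 215.63 + delivery 1364.18 + duty 101287.67 = 104472.47
Landed cost = invoice 298005.67 + 104472.47 = 402478.14

Total landed cost: GBP 402478.14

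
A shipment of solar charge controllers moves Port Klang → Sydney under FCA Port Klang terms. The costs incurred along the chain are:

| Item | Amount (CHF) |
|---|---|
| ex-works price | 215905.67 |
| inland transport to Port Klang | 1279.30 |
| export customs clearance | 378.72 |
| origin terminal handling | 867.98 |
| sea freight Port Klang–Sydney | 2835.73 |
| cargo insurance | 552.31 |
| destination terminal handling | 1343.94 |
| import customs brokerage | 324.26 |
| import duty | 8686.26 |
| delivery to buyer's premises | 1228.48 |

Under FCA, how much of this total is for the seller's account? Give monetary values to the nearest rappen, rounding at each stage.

Seller's account: CHF 217563.69

FCA: the seller delivers export-cleared goods to the carrier; the buyer bears costs from that point.
Seller's account: goods 215905.67 + inland to port 1279.30 + export clearance 378.72 = 217563.69
Buyer's account: origin terminal 867.98 + freight 2835.73 + insurance 552.31 + destination terminal 1343.94 + brokerage 324.26 + duty 8686.26 + delivery 1228.48 = 15838.96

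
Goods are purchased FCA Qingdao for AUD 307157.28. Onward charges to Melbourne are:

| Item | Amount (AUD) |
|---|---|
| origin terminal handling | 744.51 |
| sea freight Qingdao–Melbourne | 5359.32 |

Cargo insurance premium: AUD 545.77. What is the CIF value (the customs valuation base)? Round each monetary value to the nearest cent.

CIF = FCA price + pre-shipment costs + freight + insurance
CIF = 307157.28 + 744.51 + 5359.32 + 545.77 = 313806.88

CIF value: AUD 313806.88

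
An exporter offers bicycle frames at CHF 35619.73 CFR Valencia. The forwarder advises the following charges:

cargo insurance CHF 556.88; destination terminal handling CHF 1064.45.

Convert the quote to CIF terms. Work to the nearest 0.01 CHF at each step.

Not relevant to the conversion: destination terminal — on the buyer under both terms; not part of either seller's price.
From CFR to CIF, the seller additionally bears: insurance.
CIF price = 35619.73 + 556.88 = 36176.61

CIF price: CHF 36176.61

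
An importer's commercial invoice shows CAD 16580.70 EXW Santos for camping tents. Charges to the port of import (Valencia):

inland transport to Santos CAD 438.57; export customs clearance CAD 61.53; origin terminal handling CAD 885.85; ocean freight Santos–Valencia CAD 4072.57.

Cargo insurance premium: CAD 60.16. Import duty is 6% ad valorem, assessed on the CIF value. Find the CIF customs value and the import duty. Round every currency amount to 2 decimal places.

CIF value: CAD 22099.38; import duty: CAD 1325.96

CIF = EXW price + pre-shipment costs + freight + insurance
CIF = 16580.70 + 438.57 + 61.53 + 885.85 + 4072.57 + 60.16 = 22099.38
Import duty = 22099.38 × 6% = 1325.96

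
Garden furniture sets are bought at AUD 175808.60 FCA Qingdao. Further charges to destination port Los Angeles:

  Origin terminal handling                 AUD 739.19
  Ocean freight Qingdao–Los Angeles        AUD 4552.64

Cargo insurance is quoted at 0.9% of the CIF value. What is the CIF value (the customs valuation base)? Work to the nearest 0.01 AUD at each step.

CIF value: AUD 182745.14

Let C be the CIF value. C = FCA price + pre-shipment costs + freight + 0.9% × C
C − 0.9% × C = 175808.60 + 739.19 + 4552.64
0.991 × C = 181100.43
C = 181100.43 / 0.991 = 182745.14
Insurance premium = 0.9% × 182745.14 = 1644.71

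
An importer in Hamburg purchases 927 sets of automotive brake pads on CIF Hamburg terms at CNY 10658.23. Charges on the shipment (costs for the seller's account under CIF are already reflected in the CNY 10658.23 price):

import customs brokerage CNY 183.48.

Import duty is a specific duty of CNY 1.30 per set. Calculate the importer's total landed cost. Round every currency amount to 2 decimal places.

CIF: the seller pays costs through ocean freight and marine insurance to the destination port.
The CIF price already equals the CIF value: 10658.23
Import duty = 927 × 1.30 = 1205.10
Buyer bears: brokerage 183.48 + duty 1205.10 = 1388.58
Landed cost = invoice 10658.23 + 1388.58 = 12046.81

Total landed cost: CNY 12046.81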